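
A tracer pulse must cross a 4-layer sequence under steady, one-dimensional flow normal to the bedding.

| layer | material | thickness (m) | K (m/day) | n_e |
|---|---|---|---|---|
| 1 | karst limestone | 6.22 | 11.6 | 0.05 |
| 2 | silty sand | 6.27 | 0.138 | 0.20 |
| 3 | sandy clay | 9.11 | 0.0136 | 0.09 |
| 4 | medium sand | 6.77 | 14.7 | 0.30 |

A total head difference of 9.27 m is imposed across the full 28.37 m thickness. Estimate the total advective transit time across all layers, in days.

341

With flow normal to the layers, continuity requires the same specific discharge q through every layer.
Σ(b_i/K_i) = 6.22/11.6 + 6.27/0.138 + 9.11/0.0136 + 6.77/14.7 = 716.3 d.
q = Δh / Σ(b_i/K_i) = 9.27 / 716.3 = 0.01294 m/day.
In each layer the seepage velocity is v_i = q/n_i, so the layer transit time is t_i = b_i·n_i / q:
  layer 1 (karst limestone): t_1 = 6.22 × 0.05 / 0.01294 = 24.03 d
  layer 2 (silty sand): t_2 = 6.27 × 0.20 / 0.01294 = 96.90 d
  layer 3 (sandy clay): t_3 = 9.11 × 0.09 / 0.01294 = 63.35 d
  layer 4 (medium sand): t_4 = 6.77 × 0.30 / 0.01294 = 156.9 d
Total t = Σ t_i = 341.2 days.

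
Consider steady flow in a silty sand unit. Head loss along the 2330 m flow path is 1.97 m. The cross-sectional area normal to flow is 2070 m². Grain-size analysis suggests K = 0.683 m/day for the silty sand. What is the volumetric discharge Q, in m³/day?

1.20

Hydraulic gradient i = Δh / L = 1.97 / 2330 = 0.0008455.
Darcy's law: Q = K · A · i = 0.6830 × 2070 × 0.0008455 = 1.195 m³/day.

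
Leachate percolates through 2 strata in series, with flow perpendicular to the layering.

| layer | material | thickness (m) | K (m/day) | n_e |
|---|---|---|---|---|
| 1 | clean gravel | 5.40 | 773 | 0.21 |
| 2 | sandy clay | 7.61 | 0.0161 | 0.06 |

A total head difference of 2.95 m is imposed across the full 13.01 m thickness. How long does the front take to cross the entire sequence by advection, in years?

With flow normal to the layers, continuity requires the same specific discharge q through every layer.
Σ(b_i/K_i) = 5.40/773 + 7.61/0.0161 = 472.7 d.
q = Δh / Σ(b_i/K_i) = 2.95 / 472.7 = 0.006241 m/day.
In each layer the seepage velocity is v_i = q/n_i, so the layer transit time is t_i = b_i·n_i / q:
  layer 1 (clean gravel): t_1 = 5.40 × 0.21 / 0.006241 = 181.7 d
  layer 2 (sandy clay): t_2 = 7.61 × 0.06 / 0.006241 = 73.16 d
Total t = Σ t_i = 254.9 days = 0.6978 years.

0.698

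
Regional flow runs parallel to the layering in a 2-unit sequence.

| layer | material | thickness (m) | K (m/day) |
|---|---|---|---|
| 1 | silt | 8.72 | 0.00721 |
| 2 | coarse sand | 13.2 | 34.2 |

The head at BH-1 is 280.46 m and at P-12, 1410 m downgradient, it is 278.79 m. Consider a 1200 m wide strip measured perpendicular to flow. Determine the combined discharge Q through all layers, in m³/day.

642

Flow is parallel to layering, so each bed carries its own Darcy discharge and the transmissivities add.
Σ(K_i·b_i) = 0.00721×8.72 + 34.2×13.2 = 451.5 m²/day.
Hydraulic gradient i = (280.46 − 278.79) / 1410 = 1.67 / 1410 = 0.001184.
Q = Σ(K_i·b_i) · W · i = 451.5 × 1200 × 0.001184 = 641.7 m³/day.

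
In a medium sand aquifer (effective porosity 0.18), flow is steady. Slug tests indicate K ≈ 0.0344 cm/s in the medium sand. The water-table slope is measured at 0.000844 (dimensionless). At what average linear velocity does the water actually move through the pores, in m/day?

0.139

Convert K: 0.0344 cm/s × 864 = 29.72 m/day.
Hydraulic gradient i = 0.000844.
Darcy flux q = K · i = 29.72 × 0.0008440 = 0.02509 m/day.
Seepage velocity v = q / n_e = 0.02509 / 0.18 = 0.1394 m/day.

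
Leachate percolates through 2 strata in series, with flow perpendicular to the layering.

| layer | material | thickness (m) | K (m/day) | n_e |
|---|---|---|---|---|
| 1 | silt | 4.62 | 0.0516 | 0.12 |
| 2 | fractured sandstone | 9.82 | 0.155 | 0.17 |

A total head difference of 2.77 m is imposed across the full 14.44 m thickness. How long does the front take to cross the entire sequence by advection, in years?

With flow normal to the layers, continuity requires the same specific discharge q through every layer.
Σ(b_i/K_i) = 4.62/0.0516 + 9.82/0.155 = 152.9 d.
q = Δh / Σ(b_i/K_i) = 2.77 / 152.9 = 0.01812 m/day.
In each layer the seepage velocity is v_i = q/n_i, so the layer transit time is t_i = b_i·n_i / q:
  layer 1 (silt): t_1 = 4.62 × 0.12 / 0.01812 = 30.60 d
  layer 2 (fractured sandstone): t_2 = 9.82 × 0.17 / 0.01812 = 92.14 d
Total t = Σ t_i = 122.7 days = 0.3361 years.

0.336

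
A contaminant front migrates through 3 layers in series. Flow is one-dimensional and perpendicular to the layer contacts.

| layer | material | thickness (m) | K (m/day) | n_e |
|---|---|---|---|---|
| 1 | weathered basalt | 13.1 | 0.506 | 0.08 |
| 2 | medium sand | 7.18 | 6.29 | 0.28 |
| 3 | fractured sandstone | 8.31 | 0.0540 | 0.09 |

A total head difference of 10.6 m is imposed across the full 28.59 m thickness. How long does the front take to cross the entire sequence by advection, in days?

65.0

With flow normal to the layers, continuity requires the same specific discharge q through every layer.
Σ(b_i/K_i) = 13.1/0.506 + 7.18/6.29 + 8.31/0.0540 = 180.9 d.
q = Δh / Σ(b_i/K_i) = 10.6 / 180.9 = 0.05859 m/day.
In each layer the seepage velocity is v_i = q/n_i, so the layer transit time is t_i = b_i·n_i / q:
  layer 1 (weathered basalt): t_1 = 13.1 × 0.08 / 0.05859 = 17.89 d
  layer 2 (medium sand): t_2 = 7.18 × 0.28 / 0.05859 = 34.31 d
  layer 3 (fractured sandstone): t_3 = 8.31 × 0.09 / 0.05859 = 12.77 d
Total t = Σ t_i = 64.97 days.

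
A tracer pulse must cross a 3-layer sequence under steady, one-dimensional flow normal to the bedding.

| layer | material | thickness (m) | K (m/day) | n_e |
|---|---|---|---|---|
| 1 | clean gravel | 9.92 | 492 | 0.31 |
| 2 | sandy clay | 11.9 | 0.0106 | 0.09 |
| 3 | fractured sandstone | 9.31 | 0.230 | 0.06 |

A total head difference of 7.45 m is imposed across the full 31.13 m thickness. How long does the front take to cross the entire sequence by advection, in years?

With flow normal to the layers, continuity requires the same specific discharge q through every layer.
Σ(b_i/K_i) = 9.92/492 + 11.9/0.0106 + 9.31/0.230 = 1163 d.
q = Δh / Σ(b_i/K_i) = 7.45 / 1163 = 0.006405 m/day.
In each layer the seepage velocity is v_i = q/n_i, so the layer transit time is t_i = b_i·n_i / q:
  layer 1 (clean gravel): t_1 = 9.92 × 0.31 / 0.006405 = 480.1 d
  layer 2 (sandy clay): t_2 = 11.9 × 0.09 / 0.006405 = 167.2 d
  layer 3 (fractured sandstone): t_3 = 9.31 × 0.06 / 0.006405 = 87.21 d
Total t = Σ t_i = 734.5 days = 2.011 years.

2.01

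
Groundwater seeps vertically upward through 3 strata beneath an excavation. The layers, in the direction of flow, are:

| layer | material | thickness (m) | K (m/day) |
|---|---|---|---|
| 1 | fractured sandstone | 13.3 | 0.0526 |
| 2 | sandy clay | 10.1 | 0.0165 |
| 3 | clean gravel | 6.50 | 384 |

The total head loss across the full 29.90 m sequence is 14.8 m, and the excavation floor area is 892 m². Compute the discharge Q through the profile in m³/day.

Flow is perpendicular to layering, so the layers act in series and the equivalent K is the thickness-weighted harmonic mean.
Total thickness L = 13.3 + 10.1 + 6.50 = 29.90 m.
Σ(b_i/K_i) = 13.3/0.0526 + 10.1/0.0165 + 6.50/384 = 865.0 d.
K_eq = L / Σ(b_i/K_i) = 29.90 / 865.0 = 0.03457 m/day.
Q = K_eq · A · (Δh/L) = 0.03457 × 892 × (14.8/29.90) = 15.26 m³/day.

15.3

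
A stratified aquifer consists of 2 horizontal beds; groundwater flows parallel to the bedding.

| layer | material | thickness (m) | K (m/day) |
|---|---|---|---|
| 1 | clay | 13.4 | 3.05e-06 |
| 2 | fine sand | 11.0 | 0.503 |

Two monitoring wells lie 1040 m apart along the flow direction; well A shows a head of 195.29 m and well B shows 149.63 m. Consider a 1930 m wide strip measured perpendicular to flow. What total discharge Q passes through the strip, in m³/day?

Flow is parallel to layering, so each bed carries its own Darcy discharge and the transmissivities add.
Σ(K_i·b_i) = 3.05e-06×13.4 + 0.503×11.0 = 5.533 m²/day.
Hydraulic gradient i = (195.29 − 149.63) / 1040 = 45.66 / 1040 = 0.04390.
Q = Σ(K_i·b_i) · W · i = 5.533 × 1930 × 0.04390 = 468.8 m³/day.

469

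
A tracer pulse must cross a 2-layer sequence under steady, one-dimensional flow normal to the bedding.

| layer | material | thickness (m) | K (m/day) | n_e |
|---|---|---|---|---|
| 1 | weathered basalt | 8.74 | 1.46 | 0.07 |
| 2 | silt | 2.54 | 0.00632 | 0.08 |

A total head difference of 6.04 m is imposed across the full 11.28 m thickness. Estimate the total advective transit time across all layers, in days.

55.0

With flow normal to the layers, continuity requires the same specific discharge q through every layer.
Σ(b_i/K_i) = 8.74/1.46 + 2.54/0.00632 = 407.9 d.
q = Δh / Σ(b_i/K_i) = 6.04 / 407.9 = 0.01481 m/day.
In each layer the seepage velocity is v_i = q/n_i, so the layer transit time is t_i = b_i·n_i / q:
  layer 1 (weathered basalt): t_1 = 8.74 × 0.07 / 0.01481 = 41.32 d
  layer 2 (silt): t_2 = 2.54 × 0.08 / 0.01481 = 13.72 d
Total t = Σ t_i = 55.04 days.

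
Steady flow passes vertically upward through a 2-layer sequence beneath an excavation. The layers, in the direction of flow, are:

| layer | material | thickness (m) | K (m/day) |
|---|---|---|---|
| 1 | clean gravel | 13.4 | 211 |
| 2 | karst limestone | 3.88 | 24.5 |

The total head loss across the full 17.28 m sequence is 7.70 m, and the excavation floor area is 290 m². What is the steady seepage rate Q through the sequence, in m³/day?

Flow is perpendicular to layering, so the layers act in series and the equivalent K is the thickness-weighted harmonic mean.
Total thickness L = 13.4 + 3.88 = 17.28 m.
Σ(b_i/K_i) = 13.4/211 + 3.88/24.5 = 0.2219 d.
K_eq = L / Σ(b_i/K_i) = 17.28 / 0.2219 = 77.88 m/day.
Q = K_eq · A · (Δh/L) = 77.88 × 290 × (7.70/17.28) = 10064 m³/day.

10100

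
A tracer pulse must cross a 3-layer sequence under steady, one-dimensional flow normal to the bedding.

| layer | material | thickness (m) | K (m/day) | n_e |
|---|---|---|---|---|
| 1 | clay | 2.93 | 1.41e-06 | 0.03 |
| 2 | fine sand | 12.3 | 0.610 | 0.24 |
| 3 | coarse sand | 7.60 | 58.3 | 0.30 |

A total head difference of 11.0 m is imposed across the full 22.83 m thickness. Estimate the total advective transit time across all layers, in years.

With flow normal to the layers, continuity requires the same specific discharge q through every layer.
Σ(b_i/K_i) = 2.93/1.41e-06 + 12.3/0.610 + 7.60/58.3 = 2.078e+06 d.
q = Δh / Σ(b_i/K_i) = 11.0 / 2.078e+06 = 5.293e-06 m/day.
In each layer the seepage velocity is v_i = q/n_i, so the layer transit time is t_i = b_i·n_i / q:
  layer 1 (clay): t_1 = 2.93 × 0.03 / 5.293e-06 = 16605 d
  layer 2 (fine sand): t_2 = 12.3 × 0.24 / 5.293e-06 = 5.577e+05 d
  layer 3 (coarse sand): t_3 = 7.60 × 0.30 / 5.293e-06 = 4.307e+05 d
Total t = Σ t_i = 1.005e+06 days = 2752 years.

2750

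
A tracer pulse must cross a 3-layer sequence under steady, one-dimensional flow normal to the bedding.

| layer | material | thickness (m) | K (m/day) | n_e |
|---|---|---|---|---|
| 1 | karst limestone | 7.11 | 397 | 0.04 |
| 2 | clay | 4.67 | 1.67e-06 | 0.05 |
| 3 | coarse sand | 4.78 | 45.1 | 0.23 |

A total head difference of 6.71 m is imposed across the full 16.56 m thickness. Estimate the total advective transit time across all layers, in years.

With flow normal to the layers, continuity requires the same specific discharge q through every layer.
Σ(b_i/K_i) = 7.11/397 + 4.67/1.67e-06 + 4.78/45.1 = 2.796e+06 d.
q = Δh / Σ(b_i/K_i) = 6.71 / 2.796e+06 = 2.400e-06 m/day.
In each layer the seepage velocity is v_i = q/n_i, so the layer transit time is t_i = b_i·n_i / q:
  layer 1 (karst limestone): t_1 = 7.11 × 0.04 / 2.400e-06 = 1.185e+05 d
  layer 2 (clay): t_2 = 4.67 × 0.05 / 2.400e-06 = 97312 d
  layer 3 (coarse sand): t_3 = 4.78 × 0.23 / 2.400e-06 = 4.582e+05 d
Total t = Σ t_i = 6.740e+05 days = 1845 years.

1850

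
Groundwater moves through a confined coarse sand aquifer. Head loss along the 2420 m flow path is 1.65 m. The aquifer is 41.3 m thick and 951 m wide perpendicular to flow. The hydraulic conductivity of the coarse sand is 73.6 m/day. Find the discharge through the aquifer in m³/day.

Cross-sectional area A = 951 × 41.3 = 39276 m².
Hydraulic gradient i = Δh / L = 1.65 / 2420 = 0.0006818.
Darcy's law: Q = K · A · i = 73.60 × 39276 × 0.0006818 = 1971 m³/day.

1970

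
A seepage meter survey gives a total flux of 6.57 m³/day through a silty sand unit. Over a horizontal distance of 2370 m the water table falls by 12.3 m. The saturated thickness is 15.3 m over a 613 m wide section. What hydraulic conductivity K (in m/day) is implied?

0.135

Cross-sectional area A = 613 × 15.3 = 9379 m².
Hydraulic gradient i = Δh / L = 12.3 / 2370 = 0.005190.
From Q = K·A·i, K = Q / (A·i) = 6.57 / (9379 × 0.005190) = 0.1350 m/day.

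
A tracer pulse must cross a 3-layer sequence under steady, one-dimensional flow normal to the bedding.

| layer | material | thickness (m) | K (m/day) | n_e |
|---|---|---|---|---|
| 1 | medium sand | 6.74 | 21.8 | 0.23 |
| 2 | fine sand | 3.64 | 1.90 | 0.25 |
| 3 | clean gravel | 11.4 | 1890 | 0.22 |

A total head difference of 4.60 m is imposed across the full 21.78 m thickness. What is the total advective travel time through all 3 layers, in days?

2.41

With flow normal to the layers, continuity requires the same specific discharge q through every layer.
Σ(b_i/K_i) = 6.74/21.8 + 3.64/1.90 + 11.4/1890 = 2.231 d.
q = Δh / Σ(b_i/K_i) = 4.60 / 2.231 = 2.062 m/day.
In each layer the seepage velocity is v_i = q/n_i, so the layer transit time is t_i = b_i·n_i / q:
  layer 1 (medium sand): t_1 = 6.74 × 0.23 / 2.062 = 0.7518 d
  layer 2 (fine sand): t_2 = 3.64 × 0.25 / 2.062 = 0.4413 d
  layer 3 (clean gravel): t_3 = 11.4 × 0.22 / 2.062 = 1.216 d
Total t = Σ t_i = 2.410 days.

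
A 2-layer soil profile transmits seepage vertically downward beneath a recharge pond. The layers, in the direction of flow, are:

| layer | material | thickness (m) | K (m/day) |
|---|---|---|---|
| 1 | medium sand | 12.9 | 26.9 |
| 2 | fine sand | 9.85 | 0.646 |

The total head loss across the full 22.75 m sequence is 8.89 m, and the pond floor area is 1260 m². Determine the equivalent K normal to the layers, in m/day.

Flow is perpendicular to layering, so the layers act in series and the equivalent K is the thickness-weighted harmonic mean.
Total thickness L = 12.9 + 9.85 = 22.75 m.
Σ(b_i/K_i) = 12.9/26.9 + 9.85/0.646 = 15.73 d.
K_eq = L / Σ(b_i/K_i) = 22.75 / 15.73 = 1.447 m/day.

1.45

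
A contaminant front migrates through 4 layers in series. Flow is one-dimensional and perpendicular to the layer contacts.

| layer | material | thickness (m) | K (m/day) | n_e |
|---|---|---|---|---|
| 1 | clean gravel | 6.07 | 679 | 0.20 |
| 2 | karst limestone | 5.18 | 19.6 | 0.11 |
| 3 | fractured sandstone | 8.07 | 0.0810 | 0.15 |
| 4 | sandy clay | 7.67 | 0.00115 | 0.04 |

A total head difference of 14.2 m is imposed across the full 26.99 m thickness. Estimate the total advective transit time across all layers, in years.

With flow normal to the layers, continuity requires the same specific discharge q through every layer.
Σ(b_i/K_i) = 6.07/679 + 5.18/19.6 + 8.07/0.0810 + 7.67/0.00115 = 6769 d.
q = Δh / Σ(b_i/K_i) = 14.2 / 6769 = 0.002098 m/day.
In each layer the seepage velocity is v_i = q/n_i, so the layer transit time is t_i = b_i·n_i / q:
  layer 1 (clean gravel): t_1 = 6.07 × 0.20 / 0.002098 = 578.7 d
  layer 2 (karst limestone): t_2 = 5.18 × 0.11 / 0.002098 = 271.6 d
  layer 3 (fractured sandstone): t_3 = 8.07 × 0.15 / 0.002098 = 577.1 d
  layer 4 (sandy clay): t_4 = 7.67 × 0.04 / 0.002098 = 146.3 d
Total t = Σ t_i = 1574 days = 4.309 years.

4.31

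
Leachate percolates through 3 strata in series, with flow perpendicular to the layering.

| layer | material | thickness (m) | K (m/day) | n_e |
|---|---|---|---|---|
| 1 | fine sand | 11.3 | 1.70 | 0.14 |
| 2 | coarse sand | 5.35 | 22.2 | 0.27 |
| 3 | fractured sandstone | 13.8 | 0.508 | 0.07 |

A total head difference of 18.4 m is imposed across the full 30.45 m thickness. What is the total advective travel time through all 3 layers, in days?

7.39

With flow normal to the layers, continuity requires the same specific discharge q through every layer.
Σ(b_i/K_i) = 11.3/1.70 + 5.35/22.2 + 13.8/0.508 = 34.05 d.
q = Δh / Σ(b_i/K_i) = 18.4 / 34.05 = 0.5403 m/day.
In each layer the seepage velocity is v_i = q/n_i, so the layer transit time is t_i = b_i·n_i / q:
  layer 1 (fine sand): t_1 = 11.3 × 0.14 / 0.5403 = 2.928 d
  layer 2 (coarse sand): t_2 = 5.35 × 0.27 / 0.5403 = 2.673 d
  layer 3 (fractured sandstone): t_3 = 13.8 × 0.07 / 0.5403 = 1.788 d
Total t = Σ t_i = 7.389 days.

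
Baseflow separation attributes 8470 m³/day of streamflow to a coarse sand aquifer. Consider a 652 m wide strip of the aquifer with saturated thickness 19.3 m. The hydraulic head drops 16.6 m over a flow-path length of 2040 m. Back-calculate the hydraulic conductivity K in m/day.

Cross-sectional area A = 652 × 19.3 = 12584 m².
Hydraulic gradient i = Δh / L = 16.6 / 2040 = 0.008137.
From Q = K·A·i, K = Q / (A·i) = 8470 / (12584 × 0.008137) = 82.72 m/day.

82.7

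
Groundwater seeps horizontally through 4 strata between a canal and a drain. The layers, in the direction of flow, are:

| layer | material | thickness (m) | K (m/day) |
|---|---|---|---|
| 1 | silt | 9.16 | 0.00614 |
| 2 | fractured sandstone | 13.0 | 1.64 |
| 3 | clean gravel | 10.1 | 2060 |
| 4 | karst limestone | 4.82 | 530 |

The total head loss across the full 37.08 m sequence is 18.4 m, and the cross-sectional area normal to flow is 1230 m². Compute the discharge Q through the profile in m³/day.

Flow is perpendicular to layering, so the layers act in series and the equivalent K is the thickness-weighted harmonic mean.
Total thickness L = 9.16 + 13.0 + 10.1 + 4.82 = 37.08 m.
Σ(b_i/K_i) = 9.16/0.00614 + 13.0/1.64 + 10.1/2060 + 4.82/530 = 1500 d.
K_eq = L / Σ(b_i/K_i) = 37.08 / 1500 = 0.02472 m/day.
Q = K_eq · A · (Δh/L) = 0.02472 × 1230 × (18.4/37.08) = 15.09 m³/day.

15.1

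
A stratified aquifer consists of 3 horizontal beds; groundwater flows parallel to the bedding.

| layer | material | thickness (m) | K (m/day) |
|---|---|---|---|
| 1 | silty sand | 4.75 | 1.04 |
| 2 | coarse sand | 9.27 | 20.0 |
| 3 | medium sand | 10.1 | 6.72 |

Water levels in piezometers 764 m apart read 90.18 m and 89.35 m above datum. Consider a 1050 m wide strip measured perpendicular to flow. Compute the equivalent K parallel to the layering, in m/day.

10.7

Flow is parallel to layering, so each bed carries its own Darcy discharge and the transmissivities add.
Σ(K_i·b_i) = 1.04×4.75 + 20.0×9.27 + 6.72×10.1 = 258.2 m²/day.
Total thickness b = 24.12 m, so K_eq = Σ(K_i·b_i)/b = 10.71 m/day.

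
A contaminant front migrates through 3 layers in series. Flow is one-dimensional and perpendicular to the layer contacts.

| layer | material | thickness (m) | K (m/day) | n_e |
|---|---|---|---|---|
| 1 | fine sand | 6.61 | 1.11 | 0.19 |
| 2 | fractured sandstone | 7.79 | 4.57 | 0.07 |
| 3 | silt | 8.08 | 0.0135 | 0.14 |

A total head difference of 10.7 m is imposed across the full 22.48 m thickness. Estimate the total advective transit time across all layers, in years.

0.455

With flow normal to the layers, continuity requires the same specific discharge q through every layer.
Σ(b_i/K_i) = 6.61/1.11 + 7.79/4.57 + 8.08/0.0135 = 606.2 d.
q = Δh / Σ(b_i/K_i) = 10.7 / 606.2 = 0.01765 m/day.
In each layer the seepage velocity is v_i = q/n_i, so the layer transit time is t_i = b_i·n_i / q:
  layer 1 (fine sand): t_1 = 6.61 × 0.19 / 0.01765 = 71.15 d
  layer 2 (fractured sandstone): t_2 = 7.79 × 0.07 / 0.01765 = 30.89 d
  layer 3 (silt): t_3 = 8.08 × 0.14 / 0.01765 = 64.08 d
Total t = Σ t_i = 166.1 days = 0.4548 years.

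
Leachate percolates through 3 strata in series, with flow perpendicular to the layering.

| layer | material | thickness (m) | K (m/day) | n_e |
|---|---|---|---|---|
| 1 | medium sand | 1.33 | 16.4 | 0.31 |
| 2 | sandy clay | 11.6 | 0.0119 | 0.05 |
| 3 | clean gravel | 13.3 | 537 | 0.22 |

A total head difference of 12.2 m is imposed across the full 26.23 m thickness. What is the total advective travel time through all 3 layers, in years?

With flow normal to the layers, continuity requires the same specific discharge q through every layer.
Σ(b_i/K_i) = 1.33/16.4 + 11.6/0.0119 + 13.3/537 = 974.9 d.
q = Δh / Σ(b_i/K_i) = 12.2 / 974.9 = 0.01251 m/day.
In each layer the seepage velocity is v_i = q/n_i, so the layer transit time is t_i = b_i·n_i / q:
  layer 1 (medium sand): t_1 = 1.33 × 0.31 / 0.01251 = 32.95 d
  layer 2 (sandy clay): t_2 = 11.6 × 0.05 / 0.01251 = 46.35 d
  layer 3 (clean gravel): t_3 = 13.3 × 0.22 / 0.01251 = 233.8 d
Total t = Σ t_i = 313.1 days = 0.8572 years.

0.857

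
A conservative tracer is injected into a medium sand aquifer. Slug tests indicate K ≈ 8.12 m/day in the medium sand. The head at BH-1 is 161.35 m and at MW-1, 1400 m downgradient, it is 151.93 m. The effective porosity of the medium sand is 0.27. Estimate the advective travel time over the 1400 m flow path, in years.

Hydraulic gradient i = (161.35 − 151.93) / 1400 = 9.42 / 1400 = 0.006729.
Darcy flux q = K · i = 8.120 × 0.006729 = 0.05464 m/day.
Seepage velocity v = q / n_e = 0.05464 / 0.27 = 0.2024 m/day.
Travel time t = L / v = 1400 / 0.2024 = 6919 days = 18.94 years.

18.9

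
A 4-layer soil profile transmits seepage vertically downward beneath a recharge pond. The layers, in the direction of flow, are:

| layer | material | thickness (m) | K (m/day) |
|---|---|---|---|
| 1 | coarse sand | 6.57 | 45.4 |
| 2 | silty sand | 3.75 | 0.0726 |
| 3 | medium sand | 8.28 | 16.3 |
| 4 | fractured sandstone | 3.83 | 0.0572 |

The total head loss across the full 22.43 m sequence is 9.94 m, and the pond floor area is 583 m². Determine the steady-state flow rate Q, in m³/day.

Flow is perpendicular to layering, so the layers act in series and the equivalent K is the thickness-weighted harmonic mean.
Total thickness L = 6.57 + 3.75 + 8.28 + 3.83 = 22.43 m.
Σ(b_i/K_i) = 6.57/45.4 + 3.75/0.0726 + 8.28/16.3 + 3.83/0.0572 = 119.3 d.
K_eq = L / Σ(b_i/K_i) = 22.43 / 119.3 = 0.1881 m/day.
Q = K_eq · A · (Δh/L) = 0.1881 × 583 × (9.94/22.43) = 48.59 m³/day.

48.6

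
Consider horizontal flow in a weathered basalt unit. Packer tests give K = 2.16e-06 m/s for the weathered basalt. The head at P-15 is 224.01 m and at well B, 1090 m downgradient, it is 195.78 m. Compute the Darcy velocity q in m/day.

0.00483

Convert K: 2.16e-06 m/s × 86400 = 0.1866 m/day.
Hydraulic gradient i = (224.01 − 195.78) / 1090 = 28.23 / 1090 = 0.02590.
Specific discharge q = K · i = 0.1866 × 0.02590 = 0.004833 m/day.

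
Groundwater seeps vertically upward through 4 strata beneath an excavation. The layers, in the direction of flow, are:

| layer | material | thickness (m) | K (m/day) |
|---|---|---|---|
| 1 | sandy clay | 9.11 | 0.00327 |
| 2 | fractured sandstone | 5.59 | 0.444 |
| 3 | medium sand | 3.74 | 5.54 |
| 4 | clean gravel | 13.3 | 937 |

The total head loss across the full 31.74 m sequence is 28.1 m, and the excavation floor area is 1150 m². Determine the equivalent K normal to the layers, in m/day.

Flow is perpendicular to layering, so the layers act in series and the equivalent K is the thickness-weighted harmonic mean.
Total thickness L = 9.11 + 5.59 + 3.74 + 13.3 = 31.74 m.
Σ(b_i/K_i) = 9.11/0.00327 + 5.59/0.444 + 3.74/5.54 + 13.3/937 = 2799 d.
K_eq = L / Σ(b_i/K_i) = 31.74 / 2799 = 0.01134 m/day.

0.0113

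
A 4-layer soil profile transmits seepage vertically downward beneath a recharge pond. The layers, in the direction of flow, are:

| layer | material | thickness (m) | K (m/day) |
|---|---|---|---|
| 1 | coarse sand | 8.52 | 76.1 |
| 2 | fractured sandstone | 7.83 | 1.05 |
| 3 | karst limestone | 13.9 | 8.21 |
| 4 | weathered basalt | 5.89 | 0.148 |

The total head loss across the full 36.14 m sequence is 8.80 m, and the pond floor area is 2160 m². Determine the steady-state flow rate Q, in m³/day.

Flow is perpendicular to layering, so the layers act in series and the equivalent K is the thickness-weighted harmonic mean.
Total thickness L = 8.52 + 7.83 + 13.9 + 5.89 = 36.14 m.
Σ(b_i/K_i) = 8.52/76.1 + 7.83/1.05 + 13.9/8.21 + 5.89/0.148 = 49.06 d.
K_eq = L / Σ(b_i/K_i) = 36.14 / 49.06 = 0.7367 m/day.
Q = K_eq · A · (Δh/L) = 0.7367 × 2160 × (8.80/36.14) = 387.4 m³/day.

387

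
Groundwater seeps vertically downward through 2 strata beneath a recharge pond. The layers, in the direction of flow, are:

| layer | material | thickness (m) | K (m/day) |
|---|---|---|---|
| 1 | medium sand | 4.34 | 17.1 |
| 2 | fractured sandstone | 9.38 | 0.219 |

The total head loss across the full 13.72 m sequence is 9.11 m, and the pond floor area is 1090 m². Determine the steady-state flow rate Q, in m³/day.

230

Flow is perpendicular to layering, so the layers act in series and the equivalent K is the thickness-weighted harmonic mean.
Total thickness L = 4.34 + 9.38 = 13.72 m.
Σ(b_i/K_i) = 4.34/17.1 + 9.38/0.219 = 43.08 d.
K_eq = L / Σ(b_i/K_i) = 13.72 / 43.08 = 0.3184 m/day.
Q = K_eq · A · (Δh/L) = 0.3184 × 1090 × (9.11/13.72) = 230.5 m³/day.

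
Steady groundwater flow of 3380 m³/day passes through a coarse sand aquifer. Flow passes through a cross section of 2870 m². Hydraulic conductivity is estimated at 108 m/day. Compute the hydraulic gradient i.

From Q = K·A·i, i = Q / (K·A) = 3380 / (108.0 × 2870) = 0.01090.

0.0109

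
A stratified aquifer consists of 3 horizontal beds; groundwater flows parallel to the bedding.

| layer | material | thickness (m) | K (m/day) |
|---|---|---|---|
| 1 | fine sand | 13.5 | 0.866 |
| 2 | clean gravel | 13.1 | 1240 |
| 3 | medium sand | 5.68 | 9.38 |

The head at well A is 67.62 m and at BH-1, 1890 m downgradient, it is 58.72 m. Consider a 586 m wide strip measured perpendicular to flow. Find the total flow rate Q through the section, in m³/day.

45000

Flow is parallel to layering, so each bed carries its own Darcy discharge and the transmissivities add.
Σ(K_i·b_i) = 0.866×13.5 + 1240×13.1 + 9.38×5.68 = 16309 m²/day.
Hydraulic gradient i = (67.62 − 58.72) / 1890 = 8.9 / 1890 = 0.004709.
Q = Σ(K_i·b_i) · W · i = 16309 × 586 × 0.004709 = 45004 m³/day.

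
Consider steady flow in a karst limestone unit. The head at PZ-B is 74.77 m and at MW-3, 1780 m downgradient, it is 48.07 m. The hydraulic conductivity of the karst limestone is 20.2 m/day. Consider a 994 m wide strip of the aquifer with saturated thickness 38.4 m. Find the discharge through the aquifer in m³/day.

Cross-sectional area A = 994 × 38.4 = 38170 m².
Hydraulic gradient i = (74.77 − 48.07) / 1780 = 26.7 / 1780 = 0.01500.
Darcy's law: Q = K · A · i = 20.20 × 38170 × 0.01500 = 11565 m³/day.

11600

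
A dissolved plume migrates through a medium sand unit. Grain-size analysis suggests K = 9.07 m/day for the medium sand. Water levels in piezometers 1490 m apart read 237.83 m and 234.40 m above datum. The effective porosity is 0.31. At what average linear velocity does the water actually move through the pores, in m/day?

0.0674

Hydraulic gradient i = (237.83 − 234.40) / 1490 = 3.43 / 1490 = 0.002302.
Darcy flux q = K · i = 9.070 × 0.002302 = 0.02088 m/day.
Seepage velocity v = q / n_e = 0.02088 / 0.31 = 0.06735 m/day.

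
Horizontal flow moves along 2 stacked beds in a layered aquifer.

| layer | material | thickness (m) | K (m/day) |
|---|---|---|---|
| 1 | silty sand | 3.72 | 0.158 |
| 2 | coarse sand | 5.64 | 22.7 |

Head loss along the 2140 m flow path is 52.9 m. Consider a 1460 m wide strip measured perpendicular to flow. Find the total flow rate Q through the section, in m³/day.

4640

Flow is parallel to layering, so each bed carries its own Darcy discharge and the transmissivities add.
Σ(K_i·b_i) = 0.158×3.72 + 22.7×5.64 = 128.6 m²/day.
Hydraulic gradient i = Δh / L = 52.9 / 2140 = 0.02472.
Q = Σ(K_i·b_i) · W · i = 128.6 × 1460 × 0.02472 = 4642 m³/day.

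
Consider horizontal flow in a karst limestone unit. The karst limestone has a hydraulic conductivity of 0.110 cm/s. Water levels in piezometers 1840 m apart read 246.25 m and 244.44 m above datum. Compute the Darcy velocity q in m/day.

Convert K: 0.110 cm/s × 864 = 95.04 m/day.
Hydraulic gradient i = (246.25 − 244.44) / 1840 = 1.81 / 1840 = 0.0009837.
Specific discharge q = K · i = 95.04 × 0.0009837 = 0.09349 m/day.

0.0935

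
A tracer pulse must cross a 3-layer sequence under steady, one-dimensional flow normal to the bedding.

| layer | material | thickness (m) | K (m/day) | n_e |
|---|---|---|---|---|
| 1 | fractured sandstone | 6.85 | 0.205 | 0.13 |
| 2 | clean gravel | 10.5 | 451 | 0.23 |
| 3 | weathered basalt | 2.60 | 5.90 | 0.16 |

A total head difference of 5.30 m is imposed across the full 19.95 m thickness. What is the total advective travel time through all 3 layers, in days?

With flow normal to the layers, continuity requires the same specific discharge q through every layer.
Σ(b_i/K_i) = 6.85/0.205 + 10.5/451 + 2.60/5.90 = 33.88 d.
q = Δh / Σ(b_i/K_i) = 5.30 / 33.88 = 0.1564 m/day.
In each layer the seepage velocity is v_i = q/n_i, so the layer transit time is t_i = b_i·n_i / q:
  layer 1 (fractured sandstone): t_1 = 6.85 × 0.13 / 0.1564 = 5.692 d
  layer 2 (clean gravel): t_2 = 10.5 × 0.23 / 0.1564 = 15.44 d
  layer 3 (weathered basalt): t_3 = 2.60 × 0.16 / 0.1564 = 2.659 d
Total t = Σ t_i = 23.79 days.

23.8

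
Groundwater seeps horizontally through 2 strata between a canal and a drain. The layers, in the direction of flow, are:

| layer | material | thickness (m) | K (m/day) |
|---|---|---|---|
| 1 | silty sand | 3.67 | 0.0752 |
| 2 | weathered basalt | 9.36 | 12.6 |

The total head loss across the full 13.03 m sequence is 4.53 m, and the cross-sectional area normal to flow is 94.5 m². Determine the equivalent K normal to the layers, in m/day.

0.263

Flow is perpendicular to layering, so the layers act in series and the equivalent K is the thickness-weighted harmonic mean.
Total thickness L = 3.67 + 9.36 = 13.03 m.
Σ(b_i/K_i) = 3.67/0.0752 + 9.36/12.6 = 49.55 d.
K_eq = L / Σ(b_i/K_i) = 13.03 / 49.55 = 0.2630 m/day.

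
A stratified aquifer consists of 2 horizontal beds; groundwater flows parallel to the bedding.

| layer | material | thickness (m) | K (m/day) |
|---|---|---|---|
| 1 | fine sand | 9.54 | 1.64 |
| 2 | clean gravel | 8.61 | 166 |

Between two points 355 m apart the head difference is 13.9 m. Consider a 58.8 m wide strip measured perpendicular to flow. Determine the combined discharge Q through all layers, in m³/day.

3330

Flow is parallel to layering, so each bed carries its own Darcy discharge and the transmissivities add.
Σ(K_i·b_i) = 1.64×9.54 + 166×8.61 = 1445 m²/day.
Hydraulic gradient i = Δh / L = 13.9 / 355 = 0.03915.
Q = Σ(K_i·b_i) · W · i = 1445 × 58.8 × 0.03915 = 3327 m³/day.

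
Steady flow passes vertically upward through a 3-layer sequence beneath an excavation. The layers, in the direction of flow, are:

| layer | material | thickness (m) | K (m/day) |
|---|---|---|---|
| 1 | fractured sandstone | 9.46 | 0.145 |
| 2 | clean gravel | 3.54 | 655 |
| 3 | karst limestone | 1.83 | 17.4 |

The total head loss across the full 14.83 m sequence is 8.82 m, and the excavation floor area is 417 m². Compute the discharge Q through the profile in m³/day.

56.3

Flow is perpendicular to layering, so the layers act in series and the equivalent K is the thickness-weighted harmonic mean.
Total thickness L = 9.46 + 3.54 + 1.83 = 14.83 m.
Σ(b_i/K_i) = 9.46/0.145 + 3.54/655 + 1.83/17.4 = 65.35 d.
K_eq = L / Σ(b_i/K_i) = 14.83 / 65.35 = 0.2269 m/day.
Q = K_eq · A · (Δh/L) = 0.2269 × 417 × (8.82/14.83) = 56.28 m³/day.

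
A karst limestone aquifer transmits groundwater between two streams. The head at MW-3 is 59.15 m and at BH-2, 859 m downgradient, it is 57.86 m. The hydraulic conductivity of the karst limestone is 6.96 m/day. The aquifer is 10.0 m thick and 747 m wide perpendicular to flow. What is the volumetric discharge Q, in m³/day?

Cross-sectional area A = 747 × 10.0 = 7470 m².
Hydraulic gradient i = (59.15 − 57.86) / 859 = 1.29 / 859 = 0.001502.
Darcy's law: Q = K · A · i = 6.960 × 7470 × 0.001502 = 78.08 m³/day.

78.1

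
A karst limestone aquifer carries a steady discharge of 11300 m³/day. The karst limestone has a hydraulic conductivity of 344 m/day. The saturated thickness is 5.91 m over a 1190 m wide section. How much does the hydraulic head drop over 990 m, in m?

4.62

Cross-sectional area A = 1190 × 5.91 = 7033 m².
From Q = K·A·i, i = Q / (K·A) = 11300 / (344.0 × 7033) = 0.004671.
Head loss Δh = i · L = 0.004671 × 990 = 4.624 m.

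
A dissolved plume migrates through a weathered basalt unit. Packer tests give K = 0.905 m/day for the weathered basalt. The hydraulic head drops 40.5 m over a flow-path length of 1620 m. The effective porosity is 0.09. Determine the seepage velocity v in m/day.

Hydraulic gradient i = Δh / L = 40.5 / 1620 = 0.02500.
Darcy flux q = K · i = 0.9050 × 0.02500 = 0.02263 m/day.
Seepage velocity v = q / n_e = 0.02263 / 0.09 = 0.2514 m/day.

0.251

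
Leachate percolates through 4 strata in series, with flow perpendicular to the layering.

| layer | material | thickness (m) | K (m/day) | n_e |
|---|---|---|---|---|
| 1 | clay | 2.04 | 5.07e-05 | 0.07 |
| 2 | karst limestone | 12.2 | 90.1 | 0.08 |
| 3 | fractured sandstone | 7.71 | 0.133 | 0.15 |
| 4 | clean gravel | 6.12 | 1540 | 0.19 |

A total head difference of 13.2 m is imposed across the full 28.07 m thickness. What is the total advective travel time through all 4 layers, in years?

With flow normal to the layers, continuity requires the same specific discharge q through every layer.
Σ(b_i/K_i) = 2.04/5.07e-05 + 12.2/90.1 + 7.71/0.133 + 6.12/1540 = 40295 d.
q = Δh / Σ(b_i/K_i) = 13.2 / 40295 = 0.0003276 m/day.
In each layer the seepage velocity is v_i = q/n_i, so the layer transit time is t_i = b_i·n_i / q:
  layer 1 (clay): t_1 = 2.04 × 0.07 / 0.0003276 = 435.9 d
  layer 2 (karst limestone): t_2 = 12.2 × 0.08 / 0.0003276 = 2979 d
  layer 3 (fractured sandstone): t_3 = 7.71 × 0.15 / 0.0003276 = 3530 d
  layer 4 (clean gravel): t_4 = 6.12 × 0.19 / 0.0003276 = 3550 d
Total t = Σ t_i = 10495 days = 28.73 years.

28.7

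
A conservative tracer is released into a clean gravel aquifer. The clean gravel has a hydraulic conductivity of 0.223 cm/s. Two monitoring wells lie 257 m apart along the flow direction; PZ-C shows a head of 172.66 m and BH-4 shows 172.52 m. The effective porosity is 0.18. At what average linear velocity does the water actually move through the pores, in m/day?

0.583

Convert K: 0.223 cm/s × 864 = 192.7 m/day.
Hydraulic gradient i = (172.66 − 172.52) / 257 = 0.14 / 257 = 0.0005447.
Darcy flux q = K · i = 192.7 × 0.0005447 = 0.1050 m/day.
Seepage velocity v = q / n_e = 0.1050 / 0.18 = 0.5831 m/day.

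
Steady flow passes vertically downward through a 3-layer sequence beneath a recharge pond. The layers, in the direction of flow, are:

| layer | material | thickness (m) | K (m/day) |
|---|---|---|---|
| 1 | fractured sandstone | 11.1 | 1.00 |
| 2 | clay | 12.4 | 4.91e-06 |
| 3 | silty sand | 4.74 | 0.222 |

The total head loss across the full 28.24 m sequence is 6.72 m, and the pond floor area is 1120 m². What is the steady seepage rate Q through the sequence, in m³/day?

Flow is perpendicular to layering, so the layers act in series and the equivalent K is the thickness-weighted harmonic mean.
Total thickness L = 11.1 + 12.4 + 4.74 = 28.24 m.
Σ(b_i/K_i) = 11.1/1.00 + 12.4/4.91e-06 + 4.74/0.222 = 2.525e+06 d.
K_eq = L / Σ(b_i/K_i) = 28.24 / 2.525e+06 = 1.118e-05 m/day.
Q = K_eq · A · (Δh/L) = 1.118e-05 × 1120 × (6.72/28.24) = 0.002980 m³/day.

0.00298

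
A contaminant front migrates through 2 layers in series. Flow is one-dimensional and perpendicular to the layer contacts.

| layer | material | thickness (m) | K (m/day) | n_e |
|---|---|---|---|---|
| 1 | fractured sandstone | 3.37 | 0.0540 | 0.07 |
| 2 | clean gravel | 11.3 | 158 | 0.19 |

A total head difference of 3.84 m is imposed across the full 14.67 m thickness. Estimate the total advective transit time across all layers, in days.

38.8

With flow normal to the layers, continuity requires the same specific discharge q through every layer.
Σ(b_i/K_i) = 3.37/0.0540 + 11.3/158 = 62.48 d.
q = Δh / Σ(b_i/K_i) = 3.84 / 62.48 = 0.06146 m/day.
In each layer the seepage velocity is v_i = q/n_i, so the layer transit time is t_i = b_i·n_i / q:
  layer 1 (fractured sandstone): t_1 = 3.37 × 0.07 / 0.06146 = 3.838 d
  layer 2 (clean gravel): t_2 = 11.3 × 0.19 / 0.06146 = 34.93 d
Total t = Σ t_i = 38.77 days.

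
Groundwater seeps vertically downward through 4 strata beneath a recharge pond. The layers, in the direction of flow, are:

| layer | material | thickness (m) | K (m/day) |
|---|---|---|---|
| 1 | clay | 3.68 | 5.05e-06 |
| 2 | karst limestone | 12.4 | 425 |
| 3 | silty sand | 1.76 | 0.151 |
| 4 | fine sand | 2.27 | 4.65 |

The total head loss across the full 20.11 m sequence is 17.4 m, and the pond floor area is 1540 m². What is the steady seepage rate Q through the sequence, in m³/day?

0.0368

Flow is perpendicular to layering, so the layers act in series and the equivalent K is the thickness-weighted harmonic mean.
Total thickness L = 3.68 + 12.4 + 1.76 + 2.27 = 20.11 m.
Σ(b_i/K_i) = 3.68/5.05e-06 + 12.4/425 + 1.76/0.151 + 2.27/4.65 = 7.287e+05 d.
K_eq = L / Σ(b_i/K_i) = 20.11 / 7.287e+05 = 2.760e-05 m/day.
Q = K_eq · A · (Δh/L) = 2.760e-05 × 1540 × (17.4/20.11) = 0.03677 m³/day.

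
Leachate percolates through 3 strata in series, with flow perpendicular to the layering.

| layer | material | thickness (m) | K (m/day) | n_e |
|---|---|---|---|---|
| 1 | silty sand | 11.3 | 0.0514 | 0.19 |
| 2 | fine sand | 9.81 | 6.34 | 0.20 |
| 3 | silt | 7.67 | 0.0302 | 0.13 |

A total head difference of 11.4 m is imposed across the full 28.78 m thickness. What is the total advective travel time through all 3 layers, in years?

With flow normal to the layers, continuity requires the same specific discharge q through every layer.
Σ(b_i/K_i) = 11.3/0.0514 + 9.81/6.34 + 7.67/0.0302 = 475.4 d.
q = Δh / Σ(b_i/K_i) = 11.4 / 475.4 = 0.02398 m/day.
In each layer the seepage velocity is v_i = q/n_i, so the layer transit time is t_i = b_i·n_i / q:
  layer 1 (silty sand): t_1 = 11.3 × 0.19 / 0.02398 = 89.53 d
  layer 2 (fine sand): t_2 = 9.81 × 0.20 / 0.02398 = 81.81 d
  layer 3 (silt): t_3 = 7.67 × 0.13 / 0.02398 = 41.58 d
Total t = Σ t_i = 212.9 days = 0.5829 years.

0.583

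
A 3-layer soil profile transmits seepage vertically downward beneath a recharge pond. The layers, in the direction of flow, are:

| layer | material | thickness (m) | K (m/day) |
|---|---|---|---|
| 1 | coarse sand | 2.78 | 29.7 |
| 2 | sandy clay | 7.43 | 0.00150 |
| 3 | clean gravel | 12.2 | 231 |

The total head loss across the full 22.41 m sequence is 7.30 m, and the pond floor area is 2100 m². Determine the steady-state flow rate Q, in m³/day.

Flow is perpendicular to layering, so the layers act in series and the equivalent K is the thickness-weighted harmonic mean.
Total thickness L = 2.78 + 7.43 + 12.2 = 22.41 m.
Σ(b_i/K_i) = 2.78/29.7 + 7.43/0.00150 + 12.2/231 = 4953 d.
K_eq = L / Σ(b_i/K_i) = 22.41 / 4953 = 0.004524 m/day.
Q = K_eq · A · (Δh/L) = 0.004524 × 2100 × (7.30/22.41) = 3.095 m³/day.

3.09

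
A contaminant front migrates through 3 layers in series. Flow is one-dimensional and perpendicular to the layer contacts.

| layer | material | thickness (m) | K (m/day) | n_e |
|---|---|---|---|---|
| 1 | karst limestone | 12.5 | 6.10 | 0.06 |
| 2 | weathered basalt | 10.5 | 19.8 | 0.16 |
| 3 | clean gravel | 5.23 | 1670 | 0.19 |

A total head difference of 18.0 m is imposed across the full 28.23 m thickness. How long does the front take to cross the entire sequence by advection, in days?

0.491

With flow normal to the layers, continuity requires the same specific discharge q through every layer.
Σ(b_i/K_i) = 12.5/6.10 + 10.5/19.8 + 5.23/1670 = 2.583 d.
q = Δh / Σ(b_i/K_i) = 18.0 / 2.583 = 6.970 m/day.
In each layer the seepage velocity is v_i = q/n_i, so the layer transit time is t_i = b_i·n_i / q:
  layer 1 (karst limestone): t_1 = 12.5 × 0.06 / 6.970 = 0.1076 d
  layer 2 (weathered basalt): t_2 = 10.5 × 0.16 / 6.970 = 0.2410 d
  layer 3 (clean gravel): t_3 = 5.23 × 0.19 / 6.970 = 0.1426 d
Total t = Σ t_i = 0.4912 days.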